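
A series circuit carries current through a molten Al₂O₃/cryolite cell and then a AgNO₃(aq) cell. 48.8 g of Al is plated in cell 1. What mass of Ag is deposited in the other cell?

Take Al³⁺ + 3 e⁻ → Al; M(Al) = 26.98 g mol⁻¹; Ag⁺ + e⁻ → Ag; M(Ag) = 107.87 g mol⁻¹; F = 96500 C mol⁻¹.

585 g

n(Al) = 48.8 / 26.98 = 1.809 mol.
Since Al³⁺ + 3 e⁻ → Al, n(e⁻) passed = 3 × 1.809 = 5.426 mol.
Cells in series carry the same charge, so the same 5.426 mol of electrons passes through cell 2.
Ag⁺ + e⁻ → Ag, so n(Ag) = 5.426 / 1 = 5.426 mol.
m(Ag) = 5.426 × 107.87 = 585 g.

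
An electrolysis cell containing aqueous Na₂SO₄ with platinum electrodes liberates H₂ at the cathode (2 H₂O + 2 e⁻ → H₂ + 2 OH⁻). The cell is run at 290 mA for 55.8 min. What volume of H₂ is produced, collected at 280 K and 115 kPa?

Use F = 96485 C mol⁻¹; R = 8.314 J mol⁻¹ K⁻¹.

0.102 L

Q = I·t = 0.2900 A × 3348.0 s = 970.9 C.
n(e⁻) = Q/F = 970.9 / 96485 = 0.01006 mol.
2 electrons are transferred per H₂ molecule, so n(H₂) = 0.01006 / 2 = 0.005031 mol.
V = nRT/P = (0.005031 × 8.314 × 280) / (115 × 10³ Pa) = 1.02 × 10⁻⁴ m³ = 0.102 L.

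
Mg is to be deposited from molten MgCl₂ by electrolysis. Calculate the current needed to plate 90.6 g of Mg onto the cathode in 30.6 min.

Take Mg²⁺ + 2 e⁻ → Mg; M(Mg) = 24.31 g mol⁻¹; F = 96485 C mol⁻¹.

n(Mg) = 90.6 / 24.31 = 3.727 mol.
n(e⁻) = 2 × 3.727 = 7.454 mol.
Q = n(e⁻)·F = 7.454 × 96485 = 719200 C.
I = Q/t = 719200 / 1836.0 s = 392 A.

392 A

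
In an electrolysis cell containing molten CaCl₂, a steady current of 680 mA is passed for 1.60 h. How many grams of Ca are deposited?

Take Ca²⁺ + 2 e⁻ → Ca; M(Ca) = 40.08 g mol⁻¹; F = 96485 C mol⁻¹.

0.814 g

Q = I·t = 0.6800 A × 5760.0 s = 3917 C.
n(e⁻) = Q/F = 3917 / 96485 = 0.04059 mol.
Ca²⁺ + 2 e⁻ → Ca, so n(Ca) = n(e⁻)/2 = 0.02030 mol.
m = n·M = 0.02030 × 40.08 = 0.814 g.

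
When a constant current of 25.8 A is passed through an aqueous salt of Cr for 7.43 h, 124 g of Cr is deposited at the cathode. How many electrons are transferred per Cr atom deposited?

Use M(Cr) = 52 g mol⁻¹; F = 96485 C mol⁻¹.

Q = I·t = 25.80 A × 26748 s = 690100 C, so n(e⁻) = 690100/96485 = 7.152 mol.
n(Cr) deposited = 124 / 52 = 2.385 mol.
Electrons per atom = n(e⁻)/n(Cr) = 7.152 / 2.385 = 3.00 ≈ 3, so the ion is Cr³⁺.

3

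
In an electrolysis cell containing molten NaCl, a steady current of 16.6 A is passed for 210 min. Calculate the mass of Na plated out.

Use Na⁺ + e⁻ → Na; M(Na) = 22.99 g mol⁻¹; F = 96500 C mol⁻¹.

Q = I·t = 16.60 A × 12600 s = 209200 C.
n(e⁻) = Q/F = 209200 / 96500 = 2.167 mol.
Na⁺ + e⁻ → Na, so n(Na) = n(e⁻)/1 = 2.167 mol.
m = n·M = 2.167 × 22.99 = 49.8 g.

49.8 g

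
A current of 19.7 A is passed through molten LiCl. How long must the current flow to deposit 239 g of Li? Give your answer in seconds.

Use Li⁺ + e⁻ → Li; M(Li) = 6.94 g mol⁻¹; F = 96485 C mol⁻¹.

n(Li) = m/M = 239 / 6.94 = 34.44 mol.
Each Li atom requires 1 electron, so n(e⁻) = 1 × 34.44 = 34.44 mol.
Q = n(e⁻)·F = 34.44 × 96485 = 3323000 C.
t = Q/I = 3323000 / 19.70 A = 168700 s.

1.69 × 10⁵ s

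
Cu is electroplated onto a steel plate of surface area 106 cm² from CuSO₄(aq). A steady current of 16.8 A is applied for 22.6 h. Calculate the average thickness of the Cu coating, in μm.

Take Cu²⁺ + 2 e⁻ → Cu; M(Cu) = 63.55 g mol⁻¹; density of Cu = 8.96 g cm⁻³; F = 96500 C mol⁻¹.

Q = I·t = 16.80 × 81360 = 1367000 C; n(e⁻) = 14.16 mol.
n(Cu) = n(e⁻)/2 = 7.082 mol, so m = 7.082 × 63.55 = 450.1 g.
Volume = m/ρ = 450.1 / 8.96 = 50.23 cm³.
Thickness = V/A = 50.23 / 106 = 0.474 cm = 4740 μm.

4740 μm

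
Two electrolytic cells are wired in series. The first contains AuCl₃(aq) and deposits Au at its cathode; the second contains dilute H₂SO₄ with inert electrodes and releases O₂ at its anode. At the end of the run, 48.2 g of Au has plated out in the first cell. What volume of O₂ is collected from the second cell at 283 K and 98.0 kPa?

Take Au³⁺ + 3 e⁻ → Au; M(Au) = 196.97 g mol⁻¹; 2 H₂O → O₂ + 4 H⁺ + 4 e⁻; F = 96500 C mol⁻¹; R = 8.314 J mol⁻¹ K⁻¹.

4.41 L

n(Au) = 48.2 / 196.97 = 0.2447 mol, so n(e⁻) = 3 × 0.2447 = 0.7341 mol.
The cells are in series, so the same 0.7341 mol of electrons passes through the second cell.
2 H₂O → O₂ + 4 H⁺ + 4 e⁻ — 4 mol e⁻ per mol O₂, so n(O₂) = 0.7341/4 = 0.1835 mol.
V = nRT/P = (0.1835 × 8.314 × 283) / (98.0 × 10³) = 0.00441 m³ = 4.41 L.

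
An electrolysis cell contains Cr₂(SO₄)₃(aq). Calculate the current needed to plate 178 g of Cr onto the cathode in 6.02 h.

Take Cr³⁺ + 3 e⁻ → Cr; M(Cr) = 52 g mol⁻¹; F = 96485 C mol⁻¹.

45.7 A

n(Cr) = 178 / 52 = 3.423 mol.
n(e⁻) = 3 × 3.423 = 10.27 mol.
Q = n(e⁻)·F = 10.27 × 96485 = 990800 C.
I = Q/t = 990800 / 21672 s = 45.7 A.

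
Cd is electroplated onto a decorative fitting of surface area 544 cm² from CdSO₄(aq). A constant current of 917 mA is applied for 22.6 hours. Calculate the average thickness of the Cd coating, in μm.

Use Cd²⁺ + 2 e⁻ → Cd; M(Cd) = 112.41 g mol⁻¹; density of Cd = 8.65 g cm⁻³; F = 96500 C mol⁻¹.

Q = I·t = 0.9170 × 81360 = 74610 C; n(e⁻) = 0.7731 mol.
n(Cd) = n(e⁻)/2 = 0.3866 mol, so m = 0.3866 × 112.41 = 43.45 g.
Volume = m/ρ = 43.45 / 8.65 = 5.024 cm³.
Thickness = V/A = 5.024 / 544 = 0.00923 cm = 92.3 μm.

92.3 μm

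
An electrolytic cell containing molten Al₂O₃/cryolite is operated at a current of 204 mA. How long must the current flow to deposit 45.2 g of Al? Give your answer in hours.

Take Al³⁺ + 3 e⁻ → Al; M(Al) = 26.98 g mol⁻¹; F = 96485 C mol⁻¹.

660 h

n(Al) = m/M = 45.2 / 26.98 = 1.675 mol.
Each Al atom requires 3 electrons, so n(e⁻) = 3 × 1.675 = 5.026 mol.
Q = n(e⁻)·F = 5.026 × 96485 = 484900 C.
t = Q/I = 484900 / 0.2040 A = 2377000 s = 660 h.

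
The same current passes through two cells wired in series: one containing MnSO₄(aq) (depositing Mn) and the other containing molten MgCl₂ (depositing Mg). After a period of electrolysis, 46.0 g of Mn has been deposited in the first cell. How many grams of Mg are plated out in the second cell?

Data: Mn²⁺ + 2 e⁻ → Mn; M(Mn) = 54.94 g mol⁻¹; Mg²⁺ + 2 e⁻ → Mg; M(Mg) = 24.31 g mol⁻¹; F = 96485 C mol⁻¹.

n(Mn) = 46.0 / 54.94 = 0.8373 mol.
Since Mn²⁺ + 2 e⁻ → Mn, n(e⁻) passed = 2 × 0.8373 = 1.675 mol.
Cells in series carry the same charge, so the same 1.675 mol of electrons passes through cell 2.
Mg²⁺ + 2 e⁻ → Mg, so n(Mg) = 1.675 / 2 = 0.8373 mol.
m(Mg) = 0.8373 × 24.31 = 20.4 g.

20.4 g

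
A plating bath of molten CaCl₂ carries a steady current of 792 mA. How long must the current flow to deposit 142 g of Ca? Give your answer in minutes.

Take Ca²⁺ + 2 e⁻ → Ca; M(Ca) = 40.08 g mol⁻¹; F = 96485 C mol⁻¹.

n(Ca) = m/M = 142 / 40.08 = 3.543 mol.
Each Ca atom requires 2 electrons, so n(e⁻) = 2 × 3.543 = 7.086 mol.
Q = n(e⁻)·F = 7.086 × 96485 = 683700 C.
t = Q/I = 683700 / 0.7920 A = 863200 s = 14400 min.

14400 min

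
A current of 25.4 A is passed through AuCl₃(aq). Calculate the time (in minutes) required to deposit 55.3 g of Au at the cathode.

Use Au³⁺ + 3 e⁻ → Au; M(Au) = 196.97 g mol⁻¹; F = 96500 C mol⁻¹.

n(Au) = m/M = 55.3 / 196.97 = 0.2808 mol.
Each Au atom requires 3 electrons, so n(e⁻) = 3 × 0.2808 = 0.8423 mol.
Q = n(e⁻)·F = 0.8423 × 96500 = 81280 C.
t = Q/I = 81280 / 25.40 A = 3200 s = 53.3 min.

53.3 min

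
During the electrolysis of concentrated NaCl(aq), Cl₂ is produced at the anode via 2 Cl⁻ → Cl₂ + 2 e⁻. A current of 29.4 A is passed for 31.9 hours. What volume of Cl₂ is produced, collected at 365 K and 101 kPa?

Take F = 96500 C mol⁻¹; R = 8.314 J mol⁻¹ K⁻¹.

Q = I·t = 29.40 A × 114840 s = 3376000 C.
n(e⁻) = Q/F = 3376000 / 96500 = 34.99 mol.
2 electrons are transferred per Cl₂ molecule, so n(Cl₂) = 34.99 / 2 = 17.49 mol.
V = nRT/P = (17.49 × 8.314 × 365) / (101 × 10³ Pa) = 0.526 m³ = 526 L.

526 L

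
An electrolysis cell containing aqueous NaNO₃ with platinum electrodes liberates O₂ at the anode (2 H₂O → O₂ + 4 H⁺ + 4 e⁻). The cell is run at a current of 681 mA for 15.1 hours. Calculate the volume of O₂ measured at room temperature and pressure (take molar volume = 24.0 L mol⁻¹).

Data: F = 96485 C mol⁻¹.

2.30 L

Q = I·t = 0.6810 A × 54360 s = 37020 C.
n(e⁻) = Q/F = 37020 / 96485 = 0.3837 mol.
4 electrons are transferred per O₂ molecule, so n(O₂) = 0.3837 / 4 = 0.09592 mol.
V = n × V_m = 0.09592 × 24.0 = 2.30 L.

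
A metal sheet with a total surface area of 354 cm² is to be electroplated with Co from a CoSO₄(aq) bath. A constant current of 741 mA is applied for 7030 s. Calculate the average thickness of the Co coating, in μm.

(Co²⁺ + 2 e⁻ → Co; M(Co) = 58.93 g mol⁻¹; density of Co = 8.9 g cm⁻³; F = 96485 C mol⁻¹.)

Q = I·t = 0.7410 × 7030.0 = 5209 C; n(e⁻) = 0.05399 mol.
n(Co) = n(e⁻)/2 = 0.02700 mol, so m = 0.02700 × 58.93 = 1.591 g.
Volume = m/ρ = 1.591 / 8.9 = 0.1787 cm³.
Thickness = V/A = 0.1787 / 354 = 5.05 × 10⁻⁴ cm = 5.05 μm.

5.05 μm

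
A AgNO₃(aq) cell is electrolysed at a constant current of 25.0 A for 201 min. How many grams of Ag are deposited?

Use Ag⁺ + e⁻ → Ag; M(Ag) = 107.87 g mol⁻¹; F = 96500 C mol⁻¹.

337 g

Q = I·t = 25.00 A × 12060 s = 301500 C.
n(e⁻) = Q/F = 301500 / 96500 = 3.124 mol.
Ag⁺ + e⁻ → Ag, so n(Ag) = n(e⁻)/1 = 3.124 mol.
m = n·M = 3.124 × 107.87 = 337 g.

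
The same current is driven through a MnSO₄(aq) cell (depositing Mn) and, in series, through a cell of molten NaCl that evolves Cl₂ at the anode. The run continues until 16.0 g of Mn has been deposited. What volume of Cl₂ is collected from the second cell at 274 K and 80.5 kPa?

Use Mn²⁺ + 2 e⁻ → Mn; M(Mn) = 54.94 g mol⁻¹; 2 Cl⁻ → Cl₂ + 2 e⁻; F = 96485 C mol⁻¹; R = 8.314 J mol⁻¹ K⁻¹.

8.24 L

n(Mn) = 16.0 / 54.94 = 0.2912 mol, so n(e⁻) = 2 × 0.2912 = 0.5825 mol.
The cells are in series, so the same 0.5825 mol of electrons passes through the second cell.
2 Cl⁻ → Cl₂ + 2 e⁻ — 2 mol e⁻ per mol Cl₂, so n(Cl₂) = 0.5825/2 = 0.2912 mol.
V = nRT/P = (0.2912 × 8.314 × 274) / (80.5 × 10³) = 0.00824 m³ = 8.24 L.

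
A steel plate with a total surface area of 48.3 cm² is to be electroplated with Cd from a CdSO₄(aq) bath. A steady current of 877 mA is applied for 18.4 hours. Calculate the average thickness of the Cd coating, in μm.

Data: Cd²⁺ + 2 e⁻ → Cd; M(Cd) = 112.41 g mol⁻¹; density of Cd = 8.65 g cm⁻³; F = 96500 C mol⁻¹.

Q = I·t = 0.8770 × 66240 = 58090 C; n(e⁻) = 0.6020 mol.
n(Cd) = n(e⁻)/2 = 0.3010 mol, so m = 0.3010 × 112.41 = 33.84 g.
Volume = m/ρ = 33.84 / 8.65 = 3.912 cm³.
Thickness = V/A = 3.912 / 48.3 = 0.0810 cm = 810 μm.

810 μm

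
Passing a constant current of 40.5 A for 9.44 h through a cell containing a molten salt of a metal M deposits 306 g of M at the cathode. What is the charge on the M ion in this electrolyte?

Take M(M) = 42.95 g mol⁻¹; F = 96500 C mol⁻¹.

Q = I·t = 40.50 A × 33984 s = 1376000 C, so n(e⁻) = 1376000/96500 = 14.26 mol.
n(M) deposited = 306 / 42.95 = 7.125 mol.
Electrons per atom = n(e⁻)/n(M) = 14.26 / 7.125 = 2.00 ≈ 2, so the ion is M²⁺.

+2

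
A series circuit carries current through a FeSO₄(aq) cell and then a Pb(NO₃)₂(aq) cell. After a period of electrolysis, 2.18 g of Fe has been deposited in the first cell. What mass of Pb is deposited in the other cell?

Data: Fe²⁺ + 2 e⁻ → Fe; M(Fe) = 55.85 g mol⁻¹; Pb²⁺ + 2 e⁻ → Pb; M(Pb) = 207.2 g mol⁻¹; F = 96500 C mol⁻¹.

n(Fe) = 2.18 / 55.85 = 0.03903 mol.
Since Fe²⁺ + 2 e⁻ → Fe, n(e⁻) passed = 2 × 0.03903 = 0.07807 mol.
Cells in series carry the same charge, so the same 0.07807 mol of electrons passes through cell 2.
Pb²⁺ + 2 e⁻ → Pb, so n(Pb) = 0.07807 / 2 = 0.03903 mol.
m(Pb) = 0.03903 × 207.2 = 8.09 g.

8.09 g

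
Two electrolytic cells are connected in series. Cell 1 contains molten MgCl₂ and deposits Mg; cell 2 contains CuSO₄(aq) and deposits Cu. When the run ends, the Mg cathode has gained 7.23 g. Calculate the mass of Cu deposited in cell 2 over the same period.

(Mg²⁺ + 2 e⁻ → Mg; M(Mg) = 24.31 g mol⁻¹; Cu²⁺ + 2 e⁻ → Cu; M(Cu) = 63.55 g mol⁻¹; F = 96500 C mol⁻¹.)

n(Mg) = 7.23 / 24.31 = 0.2974 mol.
Since Mg²⁺ + 2 e⁻ → Mg, n(e⁻) passed = 2 × 0.2974 = 0.5948 mol.
Cells in series carry the same charge, so the same 0.5948 mol of electrons passes through cell 2.
Cu²⁺ + 2 e⁻ → Cu, so n(Cu) = 0.5948 / 2 = 0.2974 mol.
m(Cu) = 0.2974 × 63.55 = 18.9 g.

18.9 g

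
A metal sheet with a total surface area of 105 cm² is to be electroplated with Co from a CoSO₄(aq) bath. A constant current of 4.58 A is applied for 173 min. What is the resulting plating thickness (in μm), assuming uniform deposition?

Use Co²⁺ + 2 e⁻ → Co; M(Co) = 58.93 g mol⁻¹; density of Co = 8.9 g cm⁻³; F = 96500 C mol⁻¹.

155 μm

Q = I·t = 4.580 × 10380 = 47540 C; n(e⁻) = 0.4926 mol.
n(Co) = n(e⁻)/2 = 0.2463 mol, so m = 0.2463 × 58.93 = 14.52 g.
Volume = m/ρ = 14.52 / 8.9 = 1.631 cm³.
Thickness = V/A = 1.631 / 105 = 0.0155 cm = 155 μm.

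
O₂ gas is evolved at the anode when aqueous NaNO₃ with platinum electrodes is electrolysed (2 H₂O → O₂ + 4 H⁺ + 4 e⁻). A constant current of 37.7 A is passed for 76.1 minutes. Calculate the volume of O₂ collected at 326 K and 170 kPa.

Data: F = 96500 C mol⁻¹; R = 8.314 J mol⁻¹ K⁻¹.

Q = I·t = 37.70 A × 4566.0 s = 172100 C.
n(e⁻) = Q/F = 172100 / 96500 = 1.784 mol.
4 electrons are transferred per O₂ molecule, so n(O₂) = 1.784 / 4 = 0.4460 mol.
V = nRT/P = (0.4460 × 8.314 × 326) / (170 × 10³ Pa) = 0.00711 m³ = 7.11 L.

7.11 L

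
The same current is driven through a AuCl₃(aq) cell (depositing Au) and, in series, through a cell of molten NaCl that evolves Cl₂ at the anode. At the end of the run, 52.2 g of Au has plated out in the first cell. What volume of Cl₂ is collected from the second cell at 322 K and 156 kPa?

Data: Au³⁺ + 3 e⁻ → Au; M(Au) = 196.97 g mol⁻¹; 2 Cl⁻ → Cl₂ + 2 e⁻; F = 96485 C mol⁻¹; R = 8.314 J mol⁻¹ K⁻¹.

n(Au) = 52.2 / 196.97 = 0.2650 mol, so n(e⁻) = 3 × 0.2650 = 0.7950 mol.
The cells are in series, so the same 0.7950 mol of electrons passes through the second cell.
2 Cl⁻ → Cl₂ + 2 e⁻ — 2 mol e⁻ per mol Cl₂, so n(Cl₂) = 0.7950/2 = 0.3975 mol.
V = nRT/P = (0.3975 × 8.314 × 322) / (156 × 10³) = 0.00682 m³ = 6.82 L.

6.82 L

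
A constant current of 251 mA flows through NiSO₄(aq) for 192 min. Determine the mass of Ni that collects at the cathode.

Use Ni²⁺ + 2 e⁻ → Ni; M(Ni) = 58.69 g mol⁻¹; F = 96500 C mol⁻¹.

Q = I·t = 0.2510 A × 11520 s = 2892 C.
n(e⁻) = Q/F = 2892 / 96500 = 0.02996 mol.
Ni²⁺ + 2 e⁻ → Ni, so n(Ni) = n(e⁻)/2 = 0.01498 mol.
m = n·M = 0.01498 × 58.69 = 0.879 g.

0.879 g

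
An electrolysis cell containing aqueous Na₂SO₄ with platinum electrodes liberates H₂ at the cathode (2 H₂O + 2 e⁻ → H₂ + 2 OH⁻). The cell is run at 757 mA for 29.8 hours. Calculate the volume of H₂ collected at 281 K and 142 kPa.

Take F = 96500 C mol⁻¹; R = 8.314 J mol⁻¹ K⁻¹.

Q = I·t = 0.7570 A × 107280 s = 81210 C.
n(e⁻) = Q/F = 81210 / 96500 = 0.8416 mol.
2 electrons are transferred per H₂ molecule, so n(H₂) = 0.8416 / 2 = 0.4208 mol.
V = nRT/P = (0.4208 × 8.314 × 281) / (142 × 10³ Pa) = 0.00692 m³ = 6.92 L.

6.92 L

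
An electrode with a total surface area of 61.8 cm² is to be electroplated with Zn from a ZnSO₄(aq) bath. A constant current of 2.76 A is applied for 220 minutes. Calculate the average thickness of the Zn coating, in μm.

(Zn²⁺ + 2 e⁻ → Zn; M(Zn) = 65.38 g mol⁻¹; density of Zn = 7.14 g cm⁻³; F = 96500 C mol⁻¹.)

280 μm

Q = I·t = 2.760 × 13200 = 36430 C; n(e⁻) = 0.3775 mol.
n(Zn) = n(e⁻)/2 = 0.1888 mol, so m = 0.1888 × 65.38 = 12.34 g.
Volume = m/ρ = 12.34 / 7.14 = 1.729 cm³.
Thickness = V/A = 1.729 / 61.8 = 0.0280 cm = 280 μm.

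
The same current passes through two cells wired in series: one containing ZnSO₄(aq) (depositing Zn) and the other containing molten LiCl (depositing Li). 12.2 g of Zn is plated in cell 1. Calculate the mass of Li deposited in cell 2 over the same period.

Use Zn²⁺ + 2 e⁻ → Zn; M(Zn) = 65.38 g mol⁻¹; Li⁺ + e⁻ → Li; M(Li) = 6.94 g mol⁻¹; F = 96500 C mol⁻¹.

2.59 g

n(Zn) = 12.2 / 65.38 = 0.1866 mol.
Since Zn²⁺ + 2 e⁻ → Zn, n(e⁻) passed = 2 × 0.1866 = 0.3732 mol.
Cells in series carry the same charge, so the same 0.3732 mol of electrons passes through cell 2.
Li⁺ + e⁻ → Li, so n(Li) = 0.3732 / 1 = 0.3732 mol.
m(Li) = 0.3732 × 6.94 = 2.59 g.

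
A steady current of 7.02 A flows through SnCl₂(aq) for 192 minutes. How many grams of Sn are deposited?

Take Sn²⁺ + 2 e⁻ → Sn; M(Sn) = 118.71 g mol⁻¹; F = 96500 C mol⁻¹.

49.7 g

Q = I·t = 7.020 A × 11520 s = 80870 C.
n(e⁻) = Q/F = 80870 / 96500 = 0.8380 mol.
Sn²⁺ + 2 e⁻ → Sn, so n(Sn) = n(e⁻)/2 = 0.4190 mol.
m = n·M = 0.4190 × 118.71 = 49.7 g.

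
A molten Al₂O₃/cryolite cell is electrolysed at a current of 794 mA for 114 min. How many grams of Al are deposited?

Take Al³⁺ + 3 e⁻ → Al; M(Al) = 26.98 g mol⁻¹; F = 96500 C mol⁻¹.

0.506 g

Q = I·t = 0.7940 A × 6840.0 s = 5431 C.
n(e⁻) = Q/F = 5431 / 96500 = 0.05628 mol.
Al³⁺ + 3 e⁻ → Al, so n(Al) = n(e⁻)/3 = 0.01876 mol.
m = n·M = 0.01876 × 26.98 = 0.506 g.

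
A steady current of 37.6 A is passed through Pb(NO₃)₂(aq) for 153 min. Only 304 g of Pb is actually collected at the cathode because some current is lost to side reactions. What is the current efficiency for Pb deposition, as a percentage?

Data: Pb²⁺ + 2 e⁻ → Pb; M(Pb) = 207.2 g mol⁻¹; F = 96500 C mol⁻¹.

Q = I·t = 37.60 × 9180.0 = 345200 C; n(e⁻) = 345200/96500 = 3.577 mol.
Theoretical n(Pb) = n(e⁻)/2 = 1.788 mol, i.e. m_theo = 1.788 × 207.2 = 370.6 g.
Efficiency = m_actual / m_theo = 304 / 370.6 = 82.0 %.

82.0 %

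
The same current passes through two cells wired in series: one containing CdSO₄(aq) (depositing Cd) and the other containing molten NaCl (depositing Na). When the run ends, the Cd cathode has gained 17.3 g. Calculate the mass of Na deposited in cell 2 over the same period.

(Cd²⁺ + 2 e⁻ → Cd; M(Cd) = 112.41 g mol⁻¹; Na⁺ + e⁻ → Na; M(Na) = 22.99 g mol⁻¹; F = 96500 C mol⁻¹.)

7.08 g

n(Cd) = 17.3 / 112.41 = 0.1539 mol.
Since Cd²⁺ + 2 e⁻ → Cd, n(e⁻) passed = 2 × 0.1539 = 0.3078 mol.
Cells in series carry the same charge, so the same 0.3078 mol of electrons passes through cell 2.
Na⁺ + e⁻ → Na, so n(Na) = 0.3078 / 1 = 0.3078 mol.
m(Na) = 0.3078 × 22.99 = 7.08 g.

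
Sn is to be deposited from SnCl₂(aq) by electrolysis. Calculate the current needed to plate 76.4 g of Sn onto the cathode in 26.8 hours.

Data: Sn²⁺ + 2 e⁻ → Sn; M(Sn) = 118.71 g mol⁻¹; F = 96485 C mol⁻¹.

n(Sn) = 76.4 / 118.71 = 0.6436 mol.
n(e⁻) = 2 × 0.6436 = 1.287 mol.
Q = n(e⁻)·F = 1.287 × 96485 = 124200 C.
I = Q/t = 124200 / 96480 s = 1.29 A.

1.29 A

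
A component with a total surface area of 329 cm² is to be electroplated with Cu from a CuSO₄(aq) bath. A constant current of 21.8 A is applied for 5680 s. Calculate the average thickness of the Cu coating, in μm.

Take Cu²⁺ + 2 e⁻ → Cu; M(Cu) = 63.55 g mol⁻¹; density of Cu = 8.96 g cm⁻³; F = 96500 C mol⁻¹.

Q = I·t = 21.80 × 5680.0 = 123800 C; n(e⁻) = 1.283 mol.
n(Cu) = n(e⁻)/2 = 0.6416 mol, so m = 0.6416 × 63.55 = 40.77 g.
Volume = m/ρ = 40.77 / 8.96 = 4.550 cm³.
Thickness = V/A = 4.550 / 329 = 0.0138 cm = 138 μm.

138 μm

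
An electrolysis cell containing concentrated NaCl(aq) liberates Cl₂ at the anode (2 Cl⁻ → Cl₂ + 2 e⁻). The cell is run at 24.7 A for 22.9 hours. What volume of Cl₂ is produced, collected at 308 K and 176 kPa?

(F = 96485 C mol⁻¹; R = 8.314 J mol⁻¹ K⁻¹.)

Q = I·t = 24.70 A × 82440 s = 2036000 C.
n(e⁻) = Q/F = 2036000 / 96485 = 21.10 mol.
2 electrons are transferred per Cl₂ molecule, so n(Cl₂) = 21.10 / 2 = 10.55 mol.
V = nRT/P = (10.55 × 8.314 × 308) / (176 × 10³ Pa) = 0.154 m³ = 154 L.

154 L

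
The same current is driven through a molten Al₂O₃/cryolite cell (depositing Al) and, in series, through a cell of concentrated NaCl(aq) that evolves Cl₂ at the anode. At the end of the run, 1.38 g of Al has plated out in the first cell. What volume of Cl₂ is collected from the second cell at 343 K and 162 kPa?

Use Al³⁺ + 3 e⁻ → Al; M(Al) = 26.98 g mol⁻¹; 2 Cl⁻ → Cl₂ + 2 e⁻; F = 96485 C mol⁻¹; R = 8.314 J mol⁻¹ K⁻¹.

1.35 L

n(Al) = 1.38 / 26.98 = 0.05115 mol, so n(e⁻) = 3 × 0.05115 = 0.1534 mol.
The cells are in series, so the same 0.1534 mol of electrons passes through the second cell.
2 Cl⁻ → Cl₂ + 2 e⁻ — 2 mol e⁻ per mol Cl₂, so n(Cl₂) = 0.1534/2 = 0.07672 mol.
V = nRT/P = (0.07672 × 8.314 × 343) / (162 × 10³) = 0.00135 m³ = 1.35 L.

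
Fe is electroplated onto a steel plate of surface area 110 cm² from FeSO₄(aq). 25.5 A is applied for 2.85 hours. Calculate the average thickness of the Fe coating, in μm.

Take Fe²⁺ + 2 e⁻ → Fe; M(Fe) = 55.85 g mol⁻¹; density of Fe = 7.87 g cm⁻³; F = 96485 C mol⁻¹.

Q = I·t = 25.50 × 10260 = 261600 C; n(e⁻) = 2.712 mol.
n(Fe) = n(e⁻)/2 = 1.356 mol, so m = 1.356 × 55.85 = 75.72 g.
Volume = m/ρ = 75.72 / 7.87 = 9.622 cm³.
Thickness = V/A = 9.622 / 110 = 0.0875 cm = 875 μm.

875 μm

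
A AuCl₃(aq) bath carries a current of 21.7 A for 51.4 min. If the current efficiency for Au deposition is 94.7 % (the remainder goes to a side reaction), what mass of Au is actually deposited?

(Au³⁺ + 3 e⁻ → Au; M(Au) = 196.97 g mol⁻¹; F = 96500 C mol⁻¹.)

Q = I·t = 21.70 × 3084.0 = 66920 C.
n(e⁻) = 66920/96500 = 0.6935 mol; theoretically n(Au) = 0.6935/3 = 0.2312 mol, m_theo = 45.53 g.
At 94.7 % efficiency, m_actual = 0.947 × 45.53 = 43.1 g.

43.1 g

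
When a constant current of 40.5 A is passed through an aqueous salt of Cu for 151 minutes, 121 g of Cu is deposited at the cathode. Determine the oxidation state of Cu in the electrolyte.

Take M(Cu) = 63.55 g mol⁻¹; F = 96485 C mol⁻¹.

+2

Q = I·t = 40.50 A × 9060.0 s = 366900 C, so n(e⁻) = 366900/96485 = 3.803 mol.
n(Cu) deposited = 121 / 63.55 = 1.904 mol.
Electrons per atom = n(e⁻)/n(Cu) = 3.803 / 1.904 = 2.00 ≈ 2, so the ion is Cu²⁺.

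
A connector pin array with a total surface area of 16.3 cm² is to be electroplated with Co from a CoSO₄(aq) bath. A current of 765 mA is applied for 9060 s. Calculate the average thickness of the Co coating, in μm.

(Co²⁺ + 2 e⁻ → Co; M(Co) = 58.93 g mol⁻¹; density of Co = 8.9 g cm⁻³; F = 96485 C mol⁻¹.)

146 μm

Q = I·t = 0.7650 × 9060.0 = 6931 C; n(e⁻) = 0.07183 mol.
n(Co) = n(e⁻)/2 = 0.03592 mol, so m = 0.03592 × 58.93 = 2.117 g.
Volume = m/ρ = 2.117 / 8.9 = 0.2378 cm³.
Thickness = V/A = 0.2378 / 16.3 = 0.0146 cm = 146 μm.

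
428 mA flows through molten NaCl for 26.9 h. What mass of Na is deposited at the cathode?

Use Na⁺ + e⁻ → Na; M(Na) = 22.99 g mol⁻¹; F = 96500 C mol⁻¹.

9.87 g

Q = I·t = 0.4280 A × 96840 s = 41450 C.
n(e⁻) = Q/F = 41450 / 96500 = 0.4295 mol.
Na⁺ + e⁻ → Na, so n(Na) = n(e⁻)/1 = 0.4295 mol.
m = n·M = 0.4295 × 22.99 = 9.87 g.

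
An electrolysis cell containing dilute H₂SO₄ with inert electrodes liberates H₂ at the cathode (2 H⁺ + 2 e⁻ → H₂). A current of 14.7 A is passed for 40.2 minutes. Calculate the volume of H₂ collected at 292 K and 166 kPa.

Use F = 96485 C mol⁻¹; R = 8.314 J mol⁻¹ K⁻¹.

2.69 L

Q = I·t = 14.70 A × 2412.0 s = 35460 C.
n(e⁻) = Q/F = 35460 / 96485 = 0.3675 mol.
2 electrons are transferred per H₂ molecule, so n(H₂) = 0.3675 / 2 = 0.1837 mol.
V = nRT/P = (0.1837 × 8.314 × 292) / (166 × 10³ Pa) = 0.00269 m³ = 2.69 L.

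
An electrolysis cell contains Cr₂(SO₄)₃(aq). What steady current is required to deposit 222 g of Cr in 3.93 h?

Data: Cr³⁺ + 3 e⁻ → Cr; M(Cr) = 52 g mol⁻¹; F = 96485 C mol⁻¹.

87.3 A

n(Cr) = 222 / 52 = 4.269 mol.
n(e⁻) = 3 × 4.269 = 12.81 mol.
Q = n(e⁻)·F = 12.81 × 96485 = 1236000 C.
I = Q/t = 1236000 / 14148 s = 87.3 A.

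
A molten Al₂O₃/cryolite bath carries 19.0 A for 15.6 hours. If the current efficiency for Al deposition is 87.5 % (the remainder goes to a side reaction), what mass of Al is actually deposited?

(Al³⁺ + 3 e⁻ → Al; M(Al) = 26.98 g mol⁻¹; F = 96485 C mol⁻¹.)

87.0 g

Q = I·t = 19.00 × 56160 = 1067000 C.
n(e⁻) = 1067000/96485 = 11.06 mol; theoretically n(Al) = 11.06/3 = 3.686 mol, m_theo = 99.46 g.
At 87.5 % efficiency, m_actual = 0.875 × 99.46 = 87.0 g.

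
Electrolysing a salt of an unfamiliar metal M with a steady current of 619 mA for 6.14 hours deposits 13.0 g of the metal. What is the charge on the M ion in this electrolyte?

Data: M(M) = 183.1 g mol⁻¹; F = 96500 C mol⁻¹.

Q = I·t = 0.6190 A × 22104 s = 13680 C, so n(e⁻) = 13680/96500 = 0.1418 mol.
n(M) deposited = 13.0 / 183.1 = 0.07100 mol.
Electrons per atom = n(e⁻)/n(M) = 0.1418 / 0.07100 = 2.00 ≈ 2, so the ion is M²⁺.

+2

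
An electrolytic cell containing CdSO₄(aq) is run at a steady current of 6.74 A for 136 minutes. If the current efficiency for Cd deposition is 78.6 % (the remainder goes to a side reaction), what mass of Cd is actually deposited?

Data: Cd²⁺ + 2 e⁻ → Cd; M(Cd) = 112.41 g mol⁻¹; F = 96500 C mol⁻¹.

25.2 g

Q = I·t = 6.740 × 8160.0 = 55000 C.
n(e⁻) = 55000/96500 = 0.5699 mol; theoretically n(Cd) = 0.5699/2 = 0.2850 mol, m_theo = 32.03 g.
At 78.6 % efficiency, m_actual = 0.786 × 32.03 = 25.2 g.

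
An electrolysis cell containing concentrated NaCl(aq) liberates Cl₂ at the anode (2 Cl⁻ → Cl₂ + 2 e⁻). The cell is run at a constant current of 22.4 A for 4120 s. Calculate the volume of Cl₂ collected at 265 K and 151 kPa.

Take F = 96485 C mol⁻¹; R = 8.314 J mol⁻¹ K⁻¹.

Q = I·t = 22.40 A × 4120.0 s = 92290 C.
n(e⁻) = Q/F = 92290 / 96485 = 0.9565 mol.
2 electrons are transferred per Cl₂ molecule, so n(Cl₂) = 0.9565 / 2 = 0.4783 mol.
V = nRT/P = (0.4783 × 8.314 × 265) / (151 × 10³ Pa) = 0.00698 m³ = 6.98 L.

6.98 L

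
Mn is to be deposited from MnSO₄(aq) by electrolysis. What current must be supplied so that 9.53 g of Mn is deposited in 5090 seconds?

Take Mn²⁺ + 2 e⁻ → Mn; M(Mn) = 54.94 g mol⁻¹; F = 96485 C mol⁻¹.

n(Mn) = 9.53 / 54.94 = 0.1735 mol.
n(e⁻) = 2 × 0.1735 = 0.3469 mol.
Q = n(e⁻)·F = 0.3469 × 96485 = 33470 C.
I = Q/t = 33470 / 5090.0 s = 6.58 A.

6.58 A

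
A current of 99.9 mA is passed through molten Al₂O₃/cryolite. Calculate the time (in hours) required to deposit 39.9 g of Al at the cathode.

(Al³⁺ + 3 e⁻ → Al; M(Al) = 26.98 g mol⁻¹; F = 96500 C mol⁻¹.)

1190 h

n(Al) = m/M = 39.9 / 26.98 = 1.479 mol.
Each Al atom requires 3 electrons, so n(e⁻) = 3 × 1.479 = 4.437 mol.
Q = n(e⁻)·F = 4.437 × 96500 = 428100 C.
t = Q/I = 428100 / 0.09990 A = 4286000 s = 1190 h.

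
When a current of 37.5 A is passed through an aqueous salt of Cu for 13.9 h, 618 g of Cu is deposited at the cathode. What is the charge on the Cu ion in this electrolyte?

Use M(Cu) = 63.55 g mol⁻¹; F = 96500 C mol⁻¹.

+2

Q = I·t = 37.50 A × 50040 s = 1876000 C, so n(e⁻) = 1876000/96500 = 19.45 mol.
n(Cu) deposited = 618 / 63.55 = 9.725 mol.
Electrons per atom = n(e⁻)/n(Cu) = 19.45 / 9.725 = 2.00 ≈ 2, so the ion is Cu²⁺.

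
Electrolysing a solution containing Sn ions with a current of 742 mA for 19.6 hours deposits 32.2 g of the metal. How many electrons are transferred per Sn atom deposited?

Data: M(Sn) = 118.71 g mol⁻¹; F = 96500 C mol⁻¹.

Q = I·t = 0.7420 A × 70560 s = 52360 C, so n(e⁻) = 52360/96500 = 0.5425 mol.
n(Sn) deposited = 32.2 / 118.71 = 0.2712 mol.
Electrons per atom = n(e⁻)/n(Sn) = 0.5425 / 0.2712 = 2.00 ≈ 2, so the ion is Sn²⁺.

2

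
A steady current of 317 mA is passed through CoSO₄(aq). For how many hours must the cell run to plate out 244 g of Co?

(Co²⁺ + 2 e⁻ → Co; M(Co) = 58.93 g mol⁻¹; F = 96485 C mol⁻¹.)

700 h

n(Co) = m/M = 244 / 58.93 = 4.141 mol.
Each Co atom requires 2 electrons, so n(e⁻) = 2 × 4.141 = 8.281 mol.
Q = n(e⁻)·F = 8.281 × 96485 = 799000 C.
t = Q/I = 799000 / 0.3170 A = 2520000 s = 700 h.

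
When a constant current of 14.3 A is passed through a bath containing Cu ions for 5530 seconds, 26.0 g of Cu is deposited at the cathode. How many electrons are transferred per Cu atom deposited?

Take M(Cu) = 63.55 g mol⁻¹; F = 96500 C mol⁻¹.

Q = I·t = 14.30 A × 5530.0 s = 79080 C, so n(e⁻) = 79080/96500 = 0.8195 mol.
n(Cu) deposited = 26.0 / 63.55 = 0.4091 mol.
Electrons per atom = n(e⁻)/n(Cu) = 0.8195 / 0.4091 = 2.00 ≈ 2, so the ion is Cu²⁺.

2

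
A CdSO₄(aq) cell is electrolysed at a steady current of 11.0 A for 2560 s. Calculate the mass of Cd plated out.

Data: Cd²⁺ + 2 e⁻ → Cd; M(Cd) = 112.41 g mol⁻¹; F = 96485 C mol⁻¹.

Q = I·t = 11.00 A × 2560.0 s = 28160 C.
n(e⁻) = Q/F = 28160 / 96485 = 0.2919 mol.
Cd²⁺ + 2 e⁻ → Cd, so n(Cd) = n(e⁻)/2 = 0.1459 mol.
m = n·M = 0.1459 × 112.41 = 16.4 g.

16.4 g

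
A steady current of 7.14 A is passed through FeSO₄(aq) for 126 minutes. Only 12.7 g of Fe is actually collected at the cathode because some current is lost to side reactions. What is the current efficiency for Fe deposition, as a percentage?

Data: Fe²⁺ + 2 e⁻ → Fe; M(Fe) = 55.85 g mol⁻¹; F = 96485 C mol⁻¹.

Q = I·t = 7.140 × 7560.0 = 53980 C; n(e⁻) = 53980/96485 = 0.5594 mol.
Theoretical n(Fe) = n(e⁻)/2 = 0.2797 mol, i.e. m_theo = 0.2797 × 55.85 = 15.62 g.
Efficiency = m_actual / m_theo = 12.7 / 15.62 = 81.3 %.

81.3 %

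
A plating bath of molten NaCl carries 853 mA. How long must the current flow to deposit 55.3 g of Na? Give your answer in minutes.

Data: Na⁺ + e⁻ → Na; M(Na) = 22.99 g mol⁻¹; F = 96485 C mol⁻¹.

n(Na) = m/M = 55.3 / 22.99 = 2.405 mol.
Each Na atom requires 1 electron, so n(e⁻) = 1 × 2.405 = 2.405 mol.
Q = n(e⁻)·F = 2.405 × 96485 = 232100 C.
t = Q/I = 232100 / 0.8530 A = 272100 s = 4530 min.

4530 min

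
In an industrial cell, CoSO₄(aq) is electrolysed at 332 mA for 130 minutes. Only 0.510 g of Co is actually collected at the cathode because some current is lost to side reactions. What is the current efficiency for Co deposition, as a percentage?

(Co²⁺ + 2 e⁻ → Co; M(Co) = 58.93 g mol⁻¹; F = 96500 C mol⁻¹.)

Q = I·t = 0.3320 × 7800.0 = 2590 C; n(e⁻) = 2590/96500 = 0.02684 mol.
Theoretical n(Co) = n(e⁻)/2 = 0.01342 mol, i.e. m_theo = 0.01342 × 58.93 = 0.7907 g.
Efficiency = m_actual / m_theo = 0.510 / 0.7907 = 64.5 %.

64.5 %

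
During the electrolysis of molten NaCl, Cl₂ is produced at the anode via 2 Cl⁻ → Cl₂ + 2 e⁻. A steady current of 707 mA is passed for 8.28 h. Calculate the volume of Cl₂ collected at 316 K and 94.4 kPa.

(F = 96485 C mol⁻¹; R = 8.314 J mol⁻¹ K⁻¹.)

Q = I·t = 0.7070 A × 29808 s = 21070 C.
n(e⁻) = Q/F = 21070 / 96485 = 0.2184 mol.
2 electrons are transferred per Cl₂ molecule, so n(Cl₂) = 0.2184 / 2 = 0.1092 mol.
V = nRT/P = (0.1092 × 8.314 × 316) / (94.4 × 10³ Pa) = 0.00304 m³ = 3.04 L.

3.04 L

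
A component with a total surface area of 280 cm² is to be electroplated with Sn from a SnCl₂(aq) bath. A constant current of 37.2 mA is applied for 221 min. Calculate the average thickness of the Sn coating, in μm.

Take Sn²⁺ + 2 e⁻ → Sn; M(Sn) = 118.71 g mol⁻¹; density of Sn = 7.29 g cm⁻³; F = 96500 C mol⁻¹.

1.49 μm

Q = I·t = 0.03720 × 13260 = 493.3 C; n(e⁻) = 0.005112 mol.
n(Sn) = n(e⁻)/2 = 0.002556 mol, so m = 0.002556 × 118.71 = 0.3034 g.
Volume = m/ρ = 0.3034 / 7.29 = 0.04162 cm³.
Thickness = V/A = 0.04162 / 280 = 1.49 × 10⁻⁴ cm = 1.49 μm.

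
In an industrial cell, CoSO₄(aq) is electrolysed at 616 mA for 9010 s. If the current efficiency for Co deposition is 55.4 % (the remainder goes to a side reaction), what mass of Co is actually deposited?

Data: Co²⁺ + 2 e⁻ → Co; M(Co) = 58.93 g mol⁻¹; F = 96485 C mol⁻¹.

Q = I·t = 0.6160 × 9010.0 = 5550 C.
n(e⁻) = 5550/96485 = 0.05752 mol; theoretically n(Co) = 0.05752/2 = 0.02876 mol, m_theo = 1.695 g.
At 55.4 % efficiency, m_actual = 0.554 × 1.695 = 0.939 g.

0.939 g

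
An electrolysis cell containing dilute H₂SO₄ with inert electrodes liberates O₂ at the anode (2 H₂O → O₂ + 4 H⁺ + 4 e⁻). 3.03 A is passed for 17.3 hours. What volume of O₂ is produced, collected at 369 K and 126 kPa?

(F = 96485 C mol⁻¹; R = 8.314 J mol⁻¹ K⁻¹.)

Q = I·t = 3.030 A × 62280 s = 188700 C.
n(e⁻) = Q/F = 188700 / 96485 = 1.956 mol.
4 electrons are transferred per O₂ molecule, so n(O₂) = 1.956 / 4 = 0.4890 mol.
V = nRT/P = (0.4890 × 8.314 × 369) / (126 × 10³ Pa) = 0.0119 m³ = 11.9 L.

11.9 L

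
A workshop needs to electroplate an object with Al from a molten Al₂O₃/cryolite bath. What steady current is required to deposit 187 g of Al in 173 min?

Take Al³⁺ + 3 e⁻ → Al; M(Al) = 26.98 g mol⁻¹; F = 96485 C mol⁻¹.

193 A

n(Al) = 187 / 26.98 = 6.931 mol.
n(e⁻) = 3 × 6.931 = 20.79 mol.
Q = n(e⁻)·F = 20.79 × 96485 = 2006000 C.
I = Q/t = 2006000 / 10380 s = 193 A.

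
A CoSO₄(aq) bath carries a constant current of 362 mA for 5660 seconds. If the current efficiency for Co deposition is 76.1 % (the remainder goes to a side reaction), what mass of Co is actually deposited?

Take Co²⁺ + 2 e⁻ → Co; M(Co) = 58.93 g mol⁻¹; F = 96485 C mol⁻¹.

Q = I·t = 0.3620 × 5660.0 = 2049 C.
n(e⁻) = 2049/96485 = 0.02124 mol; theoretically n(Co) = 0.02124/2 = 0.01062 mol, m_theo = 0.6257 g.
At 76.1 % efficiency, m_actual = 0.761 × 0.6257 = 0.476 g.

0.476 g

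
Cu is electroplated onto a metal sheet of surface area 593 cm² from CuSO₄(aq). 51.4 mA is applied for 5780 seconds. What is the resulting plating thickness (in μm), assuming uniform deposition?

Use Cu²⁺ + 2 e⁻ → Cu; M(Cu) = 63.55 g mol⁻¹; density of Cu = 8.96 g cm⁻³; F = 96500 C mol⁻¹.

0.184 μm

Q = I·t = 0.05140 × 5780.0 = 297.1 C; n(e⁻) = 0.003079 mol.
n(Cu) = n(e⁻)/2 = 0.001539 mol, so m = 0.001539 × 63.55 = 0.09782 g.
Volume = m/ρ = 0.09782 / 8.96 = 0.01092 cm³.
Thickness = V/A = 0.01092 / 593 = 1.84 × 10⁻⁵ cm = 0.184 μm.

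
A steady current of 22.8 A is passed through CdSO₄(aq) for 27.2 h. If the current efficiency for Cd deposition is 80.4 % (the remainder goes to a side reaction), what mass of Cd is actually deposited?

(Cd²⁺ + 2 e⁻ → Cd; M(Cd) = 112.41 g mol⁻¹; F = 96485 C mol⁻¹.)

Q = I·t = 22.80 × 97920 = 2233000 C.
n(e⁻) = 2233000/96485 = 23.14 mol; theoretically n(Cd) = 23.14/2 = 11.57 mol, m_theo = 1301 g.
At 80.4 % efficiency, m_actual = 0.804 × 1301 = 1050 g.

1050 g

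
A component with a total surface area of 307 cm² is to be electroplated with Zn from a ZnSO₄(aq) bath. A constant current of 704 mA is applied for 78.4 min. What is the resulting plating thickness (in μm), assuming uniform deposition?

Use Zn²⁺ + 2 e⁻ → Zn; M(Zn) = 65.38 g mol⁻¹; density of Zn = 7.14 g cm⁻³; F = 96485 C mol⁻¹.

5.12 μm

Q = I·t = 0.7040 × 4704.0 = 3312 C; n(e⁻) = 0.03432 mol.
n(Zn) = n(e⁻)/2 = 0.01716 mol, so m = 0.01716 × 65.38 = 1.122 g.
Volume = m/ρ = 1.122 / 7.14 = 0.1571 cm³.
Thickness = V/A = 0.1571 / 307 = 5.12 × 10⁻⁴ cm = 5.12 μm.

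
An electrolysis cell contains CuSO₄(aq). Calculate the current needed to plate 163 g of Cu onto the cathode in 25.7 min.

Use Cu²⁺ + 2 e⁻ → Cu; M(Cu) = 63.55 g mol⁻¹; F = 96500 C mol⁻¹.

321 A

n(Cu) = 163 / 63.55 = 2.565 mol.
n(e⁻) = 2 × 2.565 = 5.130 mol.
Q = n(e⁻)·F = 5.130 × 96500 = 495000 C.
I = Q/t = 495000 / 1542.0 s = 321 A.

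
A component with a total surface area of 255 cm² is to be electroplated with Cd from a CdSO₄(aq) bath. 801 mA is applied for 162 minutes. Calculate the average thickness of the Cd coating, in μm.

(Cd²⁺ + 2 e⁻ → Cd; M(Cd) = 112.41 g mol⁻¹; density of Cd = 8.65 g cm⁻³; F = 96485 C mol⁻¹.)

Q = I·t = 0.8010 × 9720.0 = 7786 C; n(e⁻) = 0.08069 mol.
n(Cd) = n(e⁻)/2 = 0.04035 mol, so m = 0.04035 × 112.41 = 4.535 g.
Volume = m/ρ = 4.535 / 8.65 = 0.5243 cm³.
Thickness = V/A = 0.5243 / 255 = 0.00206 cm = 20.6 μm.

20.6 μm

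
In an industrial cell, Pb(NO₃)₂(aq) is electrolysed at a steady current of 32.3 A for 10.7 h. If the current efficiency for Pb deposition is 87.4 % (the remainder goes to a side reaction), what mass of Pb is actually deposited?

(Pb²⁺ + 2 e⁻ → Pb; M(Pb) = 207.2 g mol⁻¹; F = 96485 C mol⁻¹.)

Q = I·t = 32.30 × 38520 = 1244000 C.
n(e⁻) = 1244000/96485 = 12.90 mol; theoretically n(Pb) = 12.90/2 = 6.448 mol, m_theo = 1336 g.
At 87.4 % efficiency, m_actual = 0.874 × 1336 = 1170 g.

1170 g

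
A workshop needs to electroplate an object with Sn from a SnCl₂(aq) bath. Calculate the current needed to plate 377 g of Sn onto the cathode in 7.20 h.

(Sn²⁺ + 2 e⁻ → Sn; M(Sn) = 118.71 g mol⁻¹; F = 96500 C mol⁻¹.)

n(Sn) = 377 / 118.71 = 3.176 mol.
n(e⁻) = 2 × 3.176 = 6.352 mol.
Q = n(e⁻)·F = 6.352 × 96500 = 612900 C.
I = Q/t = 612900 / 25920 s = 23.6 A.

23.6 A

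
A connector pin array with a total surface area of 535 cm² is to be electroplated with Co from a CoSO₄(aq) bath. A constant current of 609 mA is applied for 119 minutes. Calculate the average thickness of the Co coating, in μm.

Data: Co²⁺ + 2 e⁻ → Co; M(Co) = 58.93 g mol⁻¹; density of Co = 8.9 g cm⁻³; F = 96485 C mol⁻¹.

Q = I·t = 0.6090 × 7140.0 = 4348 C; n(e⁻) = 0.04507 mol.
n(Co) = n(e⁻)/2 = 0.02253 mol, so m = 0.02253 × 58.93 = 1.328 g.
Volume = m/ρ = 1.328 / 8.9 = 0.1492 cm³.
Thickness = V/A = 0.1492 / 535 = 2.79 × 10⁻⁴ cm = 2.79 μm.

2.79 μm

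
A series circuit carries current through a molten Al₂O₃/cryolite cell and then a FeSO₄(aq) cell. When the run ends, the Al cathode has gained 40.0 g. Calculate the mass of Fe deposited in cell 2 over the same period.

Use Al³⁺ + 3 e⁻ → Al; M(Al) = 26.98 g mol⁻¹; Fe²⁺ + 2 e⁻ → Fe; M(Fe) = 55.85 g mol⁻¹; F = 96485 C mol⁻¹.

124 g

n(Al) = 40.0 / 26.98 = 1.483 mol.
Since Al³⁺ + 3 e⁻ → Al, n(e⁻) passed = 3 × 1.483 = 4.448 mol.
Cells in series carry the same charge, so the same 4.448 mol of electrons passes through cell 2.
Fe²⁺ + 2 e⁻ → Fe, so n(Fe) = 4.448 / 2 = 2.224 mol.
m(Fe) = 2.224 × 55.85 = 124 g.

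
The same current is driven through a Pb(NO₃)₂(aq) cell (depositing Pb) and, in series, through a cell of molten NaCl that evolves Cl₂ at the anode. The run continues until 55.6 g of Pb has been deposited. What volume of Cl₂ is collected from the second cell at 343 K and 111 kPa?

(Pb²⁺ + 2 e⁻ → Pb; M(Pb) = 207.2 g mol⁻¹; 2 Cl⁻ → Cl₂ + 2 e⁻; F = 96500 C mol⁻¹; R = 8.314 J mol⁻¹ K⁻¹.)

n(Pb) = 55.6 / 207.2 = 0.2683 mol, so n(e⁻) = 2 × 0.2683 = 0.5367 mol.
The cells are in series, so the same 0.5367 mol of electrons passes through the second cell.
2 Cl⁻ → Cl₂ + 2 e⁻ — 2 mol e⁻ per mol Cl₂, so n(Cl₂) = 0.5367/2 = 0.2683 mol.
V = nRT/P = (0.2683 × 8.314 × 343) / (111 × 10³) = 0.00689 m³ = 6.89 L.

6.89 L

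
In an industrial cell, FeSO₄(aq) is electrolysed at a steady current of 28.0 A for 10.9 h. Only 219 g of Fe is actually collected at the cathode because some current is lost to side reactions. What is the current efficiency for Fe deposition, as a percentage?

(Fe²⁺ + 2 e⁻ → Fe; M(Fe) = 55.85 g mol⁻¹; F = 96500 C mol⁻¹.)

Q = I·t = 28.00 × 39240 = 1099000 C; n(e⁻) = 1099000/96500 = 11.39 mol.
Theoretical n(Fe) = n(e⁻)/2 = 5.693 mol, i.e. m_theo = 5.693 × 55.85 = 317.9 g.
Efficiency = m_actual / m_theo = 219 / 317.9 = 68.9 %.

68.9 %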